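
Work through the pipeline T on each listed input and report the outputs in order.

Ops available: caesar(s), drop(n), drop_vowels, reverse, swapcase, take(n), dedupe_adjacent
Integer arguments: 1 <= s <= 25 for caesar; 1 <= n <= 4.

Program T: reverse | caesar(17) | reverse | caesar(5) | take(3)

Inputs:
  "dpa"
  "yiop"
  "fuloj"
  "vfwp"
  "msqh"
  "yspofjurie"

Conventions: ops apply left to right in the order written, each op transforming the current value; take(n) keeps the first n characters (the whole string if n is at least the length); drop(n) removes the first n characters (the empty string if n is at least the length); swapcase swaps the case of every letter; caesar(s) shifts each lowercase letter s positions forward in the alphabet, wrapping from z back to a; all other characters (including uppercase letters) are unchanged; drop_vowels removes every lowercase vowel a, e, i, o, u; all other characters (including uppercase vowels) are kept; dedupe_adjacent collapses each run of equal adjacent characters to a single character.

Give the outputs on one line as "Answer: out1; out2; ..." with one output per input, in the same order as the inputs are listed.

"zlw"; "uek"; "bqh"; "rbs"; "iom"; "uol"

Execution, op by op:
  "dpa" -> "apd" -> "rgu" -> "ugr" -> "zlw" -> "zlw"
  "yiop" -> "poiy" -> "gfzp" -> "pzfg" -> "uekl" -> "uek"
  "fuloj" -> "joluf" -> "afclw" -> "wlcfa" -> "bqhkf" -> "bqh"
  "vfwp" -> "pwfv" -> "gnwm" -> "mwng" -> "rbsl" -> "rbs"
  "msqh" -> "hqsm" -> "yhjd" -> "djhy" -> "iomd" -> "iom"
  "yspofjurie" -> "eirujfopsy" -> "vzilawfgjp" -> "pjgfwalizv" -> "uolkbfqnea" -> "uol"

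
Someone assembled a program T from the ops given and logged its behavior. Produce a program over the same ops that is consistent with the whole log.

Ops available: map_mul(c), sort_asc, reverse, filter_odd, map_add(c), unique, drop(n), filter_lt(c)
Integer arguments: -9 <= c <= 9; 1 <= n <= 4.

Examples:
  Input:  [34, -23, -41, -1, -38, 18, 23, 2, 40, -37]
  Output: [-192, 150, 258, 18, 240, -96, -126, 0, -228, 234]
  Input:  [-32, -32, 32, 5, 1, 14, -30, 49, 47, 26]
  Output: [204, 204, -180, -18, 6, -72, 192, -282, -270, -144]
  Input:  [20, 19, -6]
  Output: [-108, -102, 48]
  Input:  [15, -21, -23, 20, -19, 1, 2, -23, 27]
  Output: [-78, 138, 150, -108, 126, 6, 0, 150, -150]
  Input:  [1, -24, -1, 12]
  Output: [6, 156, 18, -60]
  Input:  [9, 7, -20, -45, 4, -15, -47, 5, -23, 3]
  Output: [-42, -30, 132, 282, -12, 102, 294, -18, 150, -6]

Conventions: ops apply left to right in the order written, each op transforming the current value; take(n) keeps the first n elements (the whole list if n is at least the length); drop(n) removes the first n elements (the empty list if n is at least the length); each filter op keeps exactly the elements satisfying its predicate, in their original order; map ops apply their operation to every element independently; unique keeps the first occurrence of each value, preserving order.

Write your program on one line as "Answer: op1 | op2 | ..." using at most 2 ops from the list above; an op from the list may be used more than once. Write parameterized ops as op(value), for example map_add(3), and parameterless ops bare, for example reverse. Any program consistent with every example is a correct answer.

map_add(-2) | map_mul(-6)

Check, running the answer program on each example:
  [34, -23, -41, -1, -38, 18, 23, 2, 40, -37] -> [32, -25, -43, -3, -40, 16, 21, 0, 38, -39] -> [-192, 150, 258, 18, 240, -96, -126, 0, -228, 234]
  [-32, -32, 32, 5, 1, 14, -30, 49, 47, 26] -> [-34, -34, 30, 3, -1, 12, -32, 47, 45, 24] -> [204, 204, -180, -18, 6, -72, 192, -282, -270, -144]
  [20, 19, -6] -> [18, 17, -8] -> [-108, -102, 48]
  [15, -21, -23, 20, -19, 1, 2, -23, 27] -> [13, -23, -25, 18, -21, -1, 0, -25, 25] -> [-78, 138, 150, -108, 126, 6, 0, 150, -150]
  [1, -24, -1, 12] -> [-1, -26, -3, 10] -> [6, 156, 18, -60]
  [9, 7, -20, -45, 4, -15, -47, 5, -23, 3] -> [7, 5, -22, -47, 2, -17, -49, 3, -25, 1] -> [-42, -30, 132, 282, -12, 102, 294, -18, 150, -6]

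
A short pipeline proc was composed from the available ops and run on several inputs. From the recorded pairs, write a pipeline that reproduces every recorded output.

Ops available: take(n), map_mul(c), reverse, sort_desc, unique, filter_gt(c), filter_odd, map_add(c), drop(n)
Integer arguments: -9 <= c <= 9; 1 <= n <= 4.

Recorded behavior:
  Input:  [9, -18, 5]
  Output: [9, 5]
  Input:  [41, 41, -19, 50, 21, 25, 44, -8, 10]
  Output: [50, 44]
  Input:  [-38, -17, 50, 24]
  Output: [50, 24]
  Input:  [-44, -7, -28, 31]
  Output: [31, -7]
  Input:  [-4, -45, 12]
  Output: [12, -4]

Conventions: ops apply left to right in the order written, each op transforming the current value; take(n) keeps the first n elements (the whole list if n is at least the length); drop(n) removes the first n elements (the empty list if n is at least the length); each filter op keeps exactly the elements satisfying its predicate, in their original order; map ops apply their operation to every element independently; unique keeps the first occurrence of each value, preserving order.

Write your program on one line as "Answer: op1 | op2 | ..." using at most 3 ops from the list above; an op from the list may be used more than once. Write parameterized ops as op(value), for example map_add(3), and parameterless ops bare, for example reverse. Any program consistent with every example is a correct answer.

sort_desc | take(2)

Check, running the answer program on each example:
  [9, -18, 5] -> [9, 5, -18] -> [9, 5]
  [41, 41, -19, 50, 21, 25, 44, -8, 10] -> [50, 44, 41, 41, 25, 21, 10, -8, -19] -> [50, 44]
  [-38, -17, 50, 24] -> [50, 24, -17, -38] -> [50, 24]
  [-44, -7, -28, 31] -> [31, -7, -28, -44] -> [31, -7]
  [-4, -45, 12] -> [12, -4, -45] -> [12, -4]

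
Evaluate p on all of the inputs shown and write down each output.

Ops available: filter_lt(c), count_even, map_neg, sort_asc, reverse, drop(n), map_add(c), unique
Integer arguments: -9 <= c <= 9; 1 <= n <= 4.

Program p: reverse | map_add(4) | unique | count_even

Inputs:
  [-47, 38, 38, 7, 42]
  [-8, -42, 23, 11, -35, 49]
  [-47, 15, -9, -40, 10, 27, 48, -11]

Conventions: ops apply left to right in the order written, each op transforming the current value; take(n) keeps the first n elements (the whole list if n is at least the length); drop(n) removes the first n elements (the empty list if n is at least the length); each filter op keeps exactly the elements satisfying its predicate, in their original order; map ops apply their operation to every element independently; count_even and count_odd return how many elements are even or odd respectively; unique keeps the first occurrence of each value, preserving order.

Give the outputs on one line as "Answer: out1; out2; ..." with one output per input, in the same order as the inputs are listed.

Execution, op by op:
  [-47, 38, 38, 7, 42] -> [42, 7, 38, 38, -47] -> [46, 11, 42, 42, -43] -> [46, 11, 42, -43] -> 2
  [-8, -42, 23, 11, -35, 49] -> [49, -35, 11, 23, -42, -8] -> [53, -31, 15, 27, -38, -4] -> [53, -31, 15, 27, -38, -4] -> 2
  [-47, 15, -9, -40, 10, 27, 48, -11] -> [-11, 48, 27, 10, -40, -9, 15, -47] -> [-7, 52, 31, 14, -36, -5, 19, -43] -> [-7, 52, 31, 14, -36, -5, 19, -43] -> 3

2; 2; 3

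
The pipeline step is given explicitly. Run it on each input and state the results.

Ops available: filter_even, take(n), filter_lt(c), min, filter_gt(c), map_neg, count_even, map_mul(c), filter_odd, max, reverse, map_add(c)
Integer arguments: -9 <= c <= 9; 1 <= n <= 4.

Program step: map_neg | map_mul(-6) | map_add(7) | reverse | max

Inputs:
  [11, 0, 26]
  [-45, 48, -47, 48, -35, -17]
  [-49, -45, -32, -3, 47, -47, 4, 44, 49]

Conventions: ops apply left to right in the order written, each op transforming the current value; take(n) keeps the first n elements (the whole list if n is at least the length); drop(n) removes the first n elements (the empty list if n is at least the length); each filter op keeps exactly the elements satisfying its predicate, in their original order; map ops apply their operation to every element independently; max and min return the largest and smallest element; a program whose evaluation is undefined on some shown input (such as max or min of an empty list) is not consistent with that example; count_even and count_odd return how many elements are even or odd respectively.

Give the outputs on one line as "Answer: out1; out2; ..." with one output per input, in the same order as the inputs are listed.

163; 295; 301

Execution, op by op:
  [11, 0, 26] -> [-11, 0, -26] -> [66, 0, 156] -> [73, 7, 163] -> [163, 7, 73] -> 163
  [-45, 48, -47, 48, -35, -17] -> [45, -48, 47, -48, 35, 17] -> [-270, 288, -282, 288, -210, -102] -> [-263, 295, -275, 295, -203, -95] -> [-95, -203, 295, -275, 295, -263] -> 295
  [-49, -45, -32, -3, 47, -47, 4, 44, 49] -> [49, 45, 32, 3, -47, 47, -4, -44, -49] -> [-294, -270, -192, -18, 282, -282, 24, 264, 294] -> [-287, -263, -185, -11, 289, -275, 31, 271, 301] -> [301, 271, 31, -275, 289, -11, -185, -263, -287] -> 301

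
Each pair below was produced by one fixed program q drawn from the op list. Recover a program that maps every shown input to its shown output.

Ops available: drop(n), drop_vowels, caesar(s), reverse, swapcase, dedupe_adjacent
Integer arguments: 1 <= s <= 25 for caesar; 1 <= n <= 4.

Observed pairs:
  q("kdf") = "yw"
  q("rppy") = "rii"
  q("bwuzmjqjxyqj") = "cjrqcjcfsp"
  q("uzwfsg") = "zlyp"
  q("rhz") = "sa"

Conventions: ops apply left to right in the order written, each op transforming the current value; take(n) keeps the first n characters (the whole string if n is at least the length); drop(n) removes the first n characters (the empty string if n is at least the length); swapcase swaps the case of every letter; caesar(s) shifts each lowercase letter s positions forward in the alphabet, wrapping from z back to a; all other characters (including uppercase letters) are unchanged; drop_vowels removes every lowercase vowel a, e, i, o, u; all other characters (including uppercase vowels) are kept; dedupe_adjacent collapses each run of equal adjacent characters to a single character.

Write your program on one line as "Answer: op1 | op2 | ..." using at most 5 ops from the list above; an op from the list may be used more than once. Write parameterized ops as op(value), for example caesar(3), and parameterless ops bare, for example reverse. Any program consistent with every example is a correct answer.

drop_vowels | drop(1) | caesar(19) | reverse

Check, running the answer program on each example:
  "kdf" -> "kdf" -> "df" -> "wy" -> "yw"
  "rppy" -> "rppy" -> "ppy" -> "iir" -> "rii"
  "bwuzmjqjxyqj" -> "bwzmjqjxyqj" -> "wzmjqjxyqj" -> "psfcjcqrjc" -> "cjrqcjcfsp"
  "uzwfsg" -> "zwfsg" -> "wfsg" -> "pylz" -> "zlyp"
  "rhz" -> "rhz" -> "hz" -> "as" -> "sa"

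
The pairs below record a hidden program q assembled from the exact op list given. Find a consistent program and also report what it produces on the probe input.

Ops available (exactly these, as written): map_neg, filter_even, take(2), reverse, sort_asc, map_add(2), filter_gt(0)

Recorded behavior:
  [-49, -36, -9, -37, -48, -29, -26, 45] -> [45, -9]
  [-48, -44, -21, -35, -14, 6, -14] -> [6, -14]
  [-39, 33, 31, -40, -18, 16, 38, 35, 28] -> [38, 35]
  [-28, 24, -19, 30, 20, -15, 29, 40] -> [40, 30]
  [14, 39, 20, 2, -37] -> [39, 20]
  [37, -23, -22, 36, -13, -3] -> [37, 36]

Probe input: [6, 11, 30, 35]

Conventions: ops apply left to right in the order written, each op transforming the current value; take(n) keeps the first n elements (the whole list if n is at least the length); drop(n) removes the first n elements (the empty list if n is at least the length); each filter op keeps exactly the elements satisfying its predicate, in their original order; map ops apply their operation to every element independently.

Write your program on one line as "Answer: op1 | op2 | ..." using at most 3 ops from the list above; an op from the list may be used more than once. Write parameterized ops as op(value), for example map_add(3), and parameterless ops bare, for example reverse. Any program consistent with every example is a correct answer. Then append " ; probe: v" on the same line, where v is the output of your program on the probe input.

sort_asc | reverse | take(2) ; probe: [35, 30]

Check, running the answer program on each example:
  [-49, -36, -9, -37, -48, -29, -26, 45] -> [-49, -48, -37, -36, -29, -26, -9, 45] -> [45, -9, -26, -29, -36, -37, -48, -49] -> [45, -9]
  [-48, -44, -21, -35, -14, 6, -14] -> [-48, -44, -35, -21, -14, -14, 6] -> [6, -14, -14, -21, -35, -44, -48] -> [6, -14]
  [-39, 33, 31, -40, -18, 16, 38, 35, 28] -> [-40, -39, -18, 16, 28, 31, 33, 35, 38] -> [38, 35, 33, 31, 28, 16, -18, -39, -40] -> [38, 35]
  [-28, 24, -19, 30, 20, -15, 29, 40] -> [-28, -19, -15, 20, 24, 29, 30, 40] -> [40, 30, 29, 24, 20, -15, -19, -28] -> [40, 30]
  [14, 39, 20, 2, -37] -> [-37, 2, 14, 20, 39] -> [39, 20, 14, 2, -37] -> [39, 20]
  [37, -23, -22, 36, -13, -3] -> [-23, -22, -13, -3, 36, 37] -> [37, 36, -3, -13, -22, -23] -> [37, 36]
  probe: [6, 11, 30, 35] -> [6, 11, 30, 35] -> [35, 30, 11, 6] -> [35, 30]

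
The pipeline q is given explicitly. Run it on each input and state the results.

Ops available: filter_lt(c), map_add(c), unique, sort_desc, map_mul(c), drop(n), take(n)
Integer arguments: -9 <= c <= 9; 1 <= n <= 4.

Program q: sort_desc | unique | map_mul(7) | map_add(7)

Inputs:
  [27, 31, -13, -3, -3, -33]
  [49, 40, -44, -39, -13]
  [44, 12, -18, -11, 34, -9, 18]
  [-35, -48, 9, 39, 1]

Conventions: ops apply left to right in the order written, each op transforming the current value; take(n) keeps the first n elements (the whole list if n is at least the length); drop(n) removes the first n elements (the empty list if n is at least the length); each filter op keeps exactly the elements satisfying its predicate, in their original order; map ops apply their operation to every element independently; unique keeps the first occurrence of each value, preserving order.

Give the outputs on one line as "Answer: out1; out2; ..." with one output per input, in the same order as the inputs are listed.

Execution, op by op:
  [27, 31, -13, -3, -3, -33] -> [31, 27, -3, -3, -13, -33] -> [31, 27, -3, -13, -33] -> [217, 189, -21, -91, -231] -> [224, 196, -14, -84, -224]
  [49, 40, -44, -39, -13] -> [49, 40, -13, -39, -44] -> [49, 40, -13, -39, -44] -> [343, 280, -91, -273, -308] -> [350, 287, -84, -266, -301]
  [44, 12, -18, -11, 34, -9, 18] -> [44, 34, 18, 12, -9, -11, -18] -> [44, 34, 18, 12, -9, -11, -18] -> [308, 238, 126, 84, -63, -77, -126] -> [315, 245, 133, 91, -56, -70, -119]
  [-35, -48, 9, 39, 1] -> [39, 9, 1, -35, -48] -> [39, 9, 1, -35, -48] -> [273, 63, 7, -245, -336] -> [280, 70, 14, -238, -329]

[224, 196, -14, -84, -224]; [350, 287, -84, -266, -301]; [315, 245, 133, 91, -56, -70, -119]; [280, 70, 14, -238, -329]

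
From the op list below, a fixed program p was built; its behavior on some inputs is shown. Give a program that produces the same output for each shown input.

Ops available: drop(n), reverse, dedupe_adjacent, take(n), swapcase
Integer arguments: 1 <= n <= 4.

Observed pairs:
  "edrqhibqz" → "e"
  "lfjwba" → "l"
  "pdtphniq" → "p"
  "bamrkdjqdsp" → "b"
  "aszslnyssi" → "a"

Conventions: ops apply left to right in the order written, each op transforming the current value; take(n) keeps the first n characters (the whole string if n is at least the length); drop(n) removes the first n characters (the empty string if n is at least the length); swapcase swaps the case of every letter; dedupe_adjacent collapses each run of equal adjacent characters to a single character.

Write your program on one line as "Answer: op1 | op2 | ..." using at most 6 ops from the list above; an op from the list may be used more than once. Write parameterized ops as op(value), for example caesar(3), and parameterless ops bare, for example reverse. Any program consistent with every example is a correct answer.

dedupe_adjacent | swapcase | take(2) | take(1) | swapcase

Check, running the answer program on each example:
  "edrqhibqz" -> "edrqhibqz" -> "EDRQHIBQZ" -> "ED" -> "E" -> "e"
  "lfjwba" -> "lfjwba" -> "LFJWBA" -> "LF" -> "L" -> "l"
  "pdtphniq" -> "pdtphniq" -> "PDTPHNIQ" -> "PD" -> "P" -> "p"
  "bamrkdjqdsp" -> "bamrkdjqdsp" -> "BAMRKDJQDSP" -> "BA" -> "B" -> "b"
  "aszslnyssi" -> "aszslnysi" -> "ASZSLNYSI" -> "AS" -> "A" -> "a"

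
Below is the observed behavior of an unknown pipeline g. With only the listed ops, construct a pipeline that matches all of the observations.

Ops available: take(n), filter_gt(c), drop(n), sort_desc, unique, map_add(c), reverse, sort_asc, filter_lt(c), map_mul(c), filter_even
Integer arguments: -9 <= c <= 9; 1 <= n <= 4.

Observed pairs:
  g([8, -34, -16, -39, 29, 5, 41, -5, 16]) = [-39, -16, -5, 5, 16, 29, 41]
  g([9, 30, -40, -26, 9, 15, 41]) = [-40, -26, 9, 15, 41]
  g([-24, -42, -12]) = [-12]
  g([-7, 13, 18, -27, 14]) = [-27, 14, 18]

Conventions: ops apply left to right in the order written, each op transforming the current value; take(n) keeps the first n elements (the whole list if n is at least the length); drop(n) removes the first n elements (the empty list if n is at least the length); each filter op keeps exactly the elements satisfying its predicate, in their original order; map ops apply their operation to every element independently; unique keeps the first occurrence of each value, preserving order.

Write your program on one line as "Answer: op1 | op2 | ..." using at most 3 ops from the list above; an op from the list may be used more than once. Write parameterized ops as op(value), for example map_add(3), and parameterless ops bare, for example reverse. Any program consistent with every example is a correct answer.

drop(2) | sort_desc | sort_asc

Check, running the answer program on each example:
  [8, -34, -16, -39, 29, 5, 41, -5, 16] -> [-16, -39, 29, 5, 41, -5, 16] -> [41, 29, 16, 5, -5, -16, -39] -> [-39, -16, -5, 5, 16, 29, 41]
  [9, 30, -40, -26, 9, 15, 41] -> [-40, -26, 9, 15, 41] -> [41, 15, 9, -26, -40] -> [-40, -26, 9, 15, 41]
  [-24, -42, -12] -> [-12] -> [-12] -> [-12]
  [-7, 13, 18, -27, 14] -> [18, -27, 14] -> [18, 14, -27] -> [-27, 14, 18]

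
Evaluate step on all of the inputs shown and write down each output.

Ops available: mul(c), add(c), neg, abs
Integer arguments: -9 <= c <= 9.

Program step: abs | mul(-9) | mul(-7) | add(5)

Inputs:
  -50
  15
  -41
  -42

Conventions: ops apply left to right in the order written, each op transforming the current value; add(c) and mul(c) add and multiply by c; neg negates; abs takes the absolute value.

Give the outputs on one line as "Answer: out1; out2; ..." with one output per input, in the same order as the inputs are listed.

3155; 950; 2588; 2651

Execution, op by op:
  -50 -> 50 -> -450 -> 3150 -> 3155
  15 -> 15 -> -135 -> 945 -> 950
  -41 -> 41 -> -369 -> 2583 -> 2588
  -42 -> 42 -> -378 -> 2646 -> 2651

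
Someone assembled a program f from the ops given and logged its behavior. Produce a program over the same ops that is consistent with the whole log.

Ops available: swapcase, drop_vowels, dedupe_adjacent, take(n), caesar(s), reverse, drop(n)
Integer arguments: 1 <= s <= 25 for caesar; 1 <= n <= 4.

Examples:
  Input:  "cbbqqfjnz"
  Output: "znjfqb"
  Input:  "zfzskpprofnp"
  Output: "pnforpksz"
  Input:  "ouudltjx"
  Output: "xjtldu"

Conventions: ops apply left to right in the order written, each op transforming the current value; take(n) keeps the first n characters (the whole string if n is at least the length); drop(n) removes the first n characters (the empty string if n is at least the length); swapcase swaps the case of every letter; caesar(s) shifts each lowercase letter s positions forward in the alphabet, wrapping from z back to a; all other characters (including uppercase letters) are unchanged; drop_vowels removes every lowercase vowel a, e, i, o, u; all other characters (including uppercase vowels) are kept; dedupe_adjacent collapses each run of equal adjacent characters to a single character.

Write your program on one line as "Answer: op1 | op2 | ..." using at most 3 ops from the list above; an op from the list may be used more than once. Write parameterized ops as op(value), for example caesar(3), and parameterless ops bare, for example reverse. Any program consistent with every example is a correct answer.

drop(2) | reverse | dedupe_adjacent

Check, running the answer program on each example:
  "cbbqqfjnz" -> "bqqfjnz" -> "znjfqqb" -> "znjfqb"
  "zfzskpprofnp" -> "zskpprofnp" -> "pnforppksz" -> "pnforpksz"
  "ouudltjx" -> "udltjx" -> "xjtldu" -> "xjtldu"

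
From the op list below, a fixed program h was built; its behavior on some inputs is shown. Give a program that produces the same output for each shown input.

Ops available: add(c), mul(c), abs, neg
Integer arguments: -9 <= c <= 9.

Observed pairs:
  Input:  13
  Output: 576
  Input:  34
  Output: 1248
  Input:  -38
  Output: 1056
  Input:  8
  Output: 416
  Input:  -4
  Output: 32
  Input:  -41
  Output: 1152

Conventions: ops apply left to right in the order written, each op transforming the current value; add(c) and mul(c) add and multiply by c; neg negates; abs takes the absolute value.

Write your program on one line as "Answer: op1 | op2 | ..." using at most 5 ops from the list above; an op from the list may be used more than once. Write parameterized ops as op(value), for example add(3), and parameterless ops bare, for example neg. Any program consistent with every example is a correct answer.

add(5) | mul(8) | mul(-2) | mul(-2) | abs

Check, running the answer program on each example:
  13 -> 18 -> 144 -> -288 -> 576 -> 576
  34 -> 39 -> 312 -> -624 -> 1248 -> 1248
  -38 -> -33 -> -264 -> 528 -> -1056 -> 1056
  8 -> 13 -> 104 -> -208 -> 416 -> 416
  -4 -> 1 -> 8 -> -16 -> 32 -> 32
  -41 -> -36 -> -288 -> 576 -> -1152 -> 1152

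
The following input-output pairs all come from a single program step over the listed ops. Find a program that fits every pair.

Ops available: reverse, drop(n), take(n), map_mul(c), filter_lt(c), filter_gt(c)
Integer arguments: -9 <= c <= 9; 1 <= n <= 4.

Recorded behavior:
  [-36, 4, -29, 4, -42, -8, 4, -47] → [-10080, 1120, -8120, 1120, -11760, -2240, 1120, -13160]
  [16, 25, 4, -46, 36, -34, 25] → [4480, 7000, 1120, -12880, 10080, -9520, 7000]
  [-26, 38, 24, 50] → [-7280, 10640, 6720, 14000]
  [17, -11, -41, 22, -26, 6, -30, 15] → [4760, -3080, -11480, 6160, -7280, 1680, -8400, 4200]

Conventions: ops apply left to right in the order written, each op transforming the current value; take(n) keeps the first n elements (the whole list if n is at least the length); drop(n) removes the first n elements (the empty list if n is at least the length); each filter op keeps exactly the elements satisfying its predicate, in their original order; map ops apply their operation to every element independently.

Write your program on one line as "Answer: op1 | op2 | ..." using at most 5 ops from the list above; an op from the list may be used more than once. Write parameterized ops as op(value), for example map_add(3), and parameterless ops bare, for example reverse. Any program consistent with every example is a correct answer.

map_mul(5) | map_mul(-8) | map_mul(7) | map_mul(-1)

Check, running the answer program on each example:
  [-36, 4, -29, 4, -42, -8, 4, -47] -> [-180, 20, -145, 20, -210, -40, 20, -235] -> [1440, -160, 1160, -160, 1680, 320, -160, 1880] -> [10080, -1120, 8120, -1120, 11760, 2240, -1120, 13160] -> [-10080, 1120, -8120, 1120, -11760, -2240, 1120, -13160]
  [16, 25, 4, -46, 36, -34, 25] -> [80, 125, 20, -230, 180, -170, 125] -> [-640, -1000, -160, 1840, -1440, 1360, -1000] -> [-4480, -7000, -1120, 12880, -10080, 9520, -7000] -> [4480, 7000, 1120, -12880, 10080, -9520, 7000]
  [-26, 38, 24, 50] -> [-130, 190, 120, 250] -> [1040, -1520, -960, -2000] -> [7280, -10640, -6720, -14000] -> [-7280, 10640, 6720, 14000]
  [17, -11, -41, 22, -26, 6, -30, 15] -> [85, -55, -205, 110, -130, 30, -150, 75] -> [-680, 440, 1640, -880, 1040, -240, 1200, -600] -> [-4760, 3080, 11480, -6160, 7280, -1680, 8400, -4200] -> [4760, -3080, -11480, 6160, -7280, 1680, -8400, 4200]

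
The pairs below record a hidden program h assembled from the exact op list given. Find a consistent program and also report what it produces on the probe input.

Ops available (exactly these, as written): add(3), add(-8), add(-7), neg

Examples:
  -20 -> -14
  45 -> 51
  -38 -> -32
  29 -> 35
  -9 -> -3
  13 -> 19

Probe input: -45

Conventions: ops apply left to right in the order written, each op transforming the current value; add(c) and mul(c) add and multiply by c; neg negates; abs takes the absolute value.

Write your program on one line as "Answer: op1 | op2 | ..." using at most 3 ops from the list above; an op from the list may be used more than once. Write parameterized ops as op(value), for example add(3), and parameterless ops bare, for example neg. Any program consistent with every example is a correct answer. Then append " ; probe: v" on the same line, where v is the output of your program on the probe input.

add(3) | add(3) ; probe: -39

Check, running the answer program on each example:
  -20 -> -17 -> -14
  45 -> 48 -> 51
  -38 -> -35 -> -32
  29 -> 32 -> 35
  -9 -> -6 -> -3
  13 -> 16 -> 19
  probe: -45 -> -42 -> -39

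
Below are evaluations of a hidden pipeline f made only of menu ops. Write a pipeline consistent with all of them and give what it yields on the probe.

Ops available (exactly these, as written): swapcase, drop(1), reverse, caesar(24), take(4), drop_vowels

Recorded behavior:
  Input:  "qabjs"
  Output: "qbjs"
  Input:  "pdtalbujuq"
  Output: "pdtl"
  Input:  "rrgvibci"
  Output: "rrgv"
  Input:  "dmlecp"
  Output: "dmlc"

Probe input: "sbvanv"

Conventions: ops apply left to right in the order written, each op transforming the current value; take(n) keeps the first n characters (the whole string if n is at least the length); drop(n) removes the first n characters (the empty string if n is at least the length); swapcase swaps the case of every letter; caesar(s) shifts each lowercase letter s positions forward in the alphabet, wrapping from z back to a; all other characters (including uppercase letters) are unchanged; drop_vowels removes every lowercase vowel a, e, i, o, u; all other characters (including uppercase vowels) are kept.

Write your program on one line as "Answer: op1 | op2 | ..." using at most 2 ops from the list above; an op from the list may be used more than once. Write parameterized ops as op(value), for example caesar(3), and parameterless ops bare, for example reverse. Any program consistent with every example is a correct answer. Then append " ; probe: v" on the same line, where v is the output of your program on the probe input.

drop_vowels | take(4) ; probe: "sbvn"

Check, running the answer program on each example:
  "qabjs" -> "qbjs" -> "qbjs"
  "pdtalbujuq" -> "pdtlbjq" -> "pdtl"
  "rrgvibci" -> "rrgvbc" -> "rrgv"
  "dmlecp" -> "dmlcp" -> "dmlc"
  probe: "sbvanv" -> "sbvnv" -> "sbvn"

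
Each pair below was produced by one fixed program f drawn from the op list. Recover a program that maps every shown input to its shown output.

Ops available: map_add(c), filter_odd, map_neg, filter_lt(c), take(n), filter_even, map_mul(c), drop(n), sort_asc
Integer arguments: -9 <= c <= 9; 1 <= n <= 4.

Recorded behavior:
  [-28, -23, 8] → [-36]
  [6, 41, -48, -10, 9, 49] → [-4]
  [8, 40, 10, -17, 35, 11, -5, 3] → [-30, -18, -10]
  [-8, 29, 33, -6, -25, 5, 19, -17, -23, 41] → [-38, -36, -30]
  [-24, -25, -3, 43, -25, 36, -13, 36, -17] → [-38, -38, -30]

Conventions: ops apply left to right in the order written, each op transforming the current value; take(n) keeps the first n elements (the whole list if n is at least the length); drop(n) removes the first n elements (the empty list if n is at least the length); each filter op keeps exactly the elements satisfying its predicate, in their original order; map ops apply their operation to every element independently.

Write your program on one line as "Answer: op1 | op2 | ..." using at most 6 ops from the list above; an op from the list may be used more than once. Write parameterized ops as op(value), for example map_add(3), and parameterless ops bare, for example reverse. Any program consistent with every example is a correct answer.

map_add(-7) | filter_lt(7) | filter_even | sort_asc | take(3) | map_add(-6)

Check, running the answer program on each example:
  [-28, -23, 8] -> [-35, -30, 1] -> [-35, -30, 1] -> [-30] -> [-30] -> [-30] -> [-36]
  [6, 41, -48, -10, 9, 49] -> [-1, 34, -55, -17, 2, 42] -> [-1, -55, -17, 2] -> [2] -> [2] -> [2] -> [-4]
  [8, 40, 10, -17, 35, 11, -5, 3] -> [1, 33, 3, -24, 28, 4, -12, -4] -> [1, 3, -24, 4, -12, -4] -> [-24, 4, -12, -4] -> [-24, -12, -4, 4] -> [-24, -12, -4] -> [-30, -18, -10]
  [-8, 29, 33, -6, -25, 5, 19, -17, -23, 41] -> [-15, 22, 26, -13, -32, -2, 12, -24, -30, 34] -> [-15, -13, -32, -2, -24, -30] -> [-32, -2, -24, -30] -> [-32, -30, -24, -2] -> [-32, -30, -24] -> [-38, -36, -30]
  [-24, -25, -3, 43, -25, 36, -13, 36, -17] -> [-31, -32, -10, 36, -32, 29, -20, 29, -24] -> [-31, -32, -10, -32, -20, -24] -> [-32, -10, -32, -20, -24] -> [-32, -32, -24, -20, -10] -> [-32, -32, -24] -> [-38, -38, -30]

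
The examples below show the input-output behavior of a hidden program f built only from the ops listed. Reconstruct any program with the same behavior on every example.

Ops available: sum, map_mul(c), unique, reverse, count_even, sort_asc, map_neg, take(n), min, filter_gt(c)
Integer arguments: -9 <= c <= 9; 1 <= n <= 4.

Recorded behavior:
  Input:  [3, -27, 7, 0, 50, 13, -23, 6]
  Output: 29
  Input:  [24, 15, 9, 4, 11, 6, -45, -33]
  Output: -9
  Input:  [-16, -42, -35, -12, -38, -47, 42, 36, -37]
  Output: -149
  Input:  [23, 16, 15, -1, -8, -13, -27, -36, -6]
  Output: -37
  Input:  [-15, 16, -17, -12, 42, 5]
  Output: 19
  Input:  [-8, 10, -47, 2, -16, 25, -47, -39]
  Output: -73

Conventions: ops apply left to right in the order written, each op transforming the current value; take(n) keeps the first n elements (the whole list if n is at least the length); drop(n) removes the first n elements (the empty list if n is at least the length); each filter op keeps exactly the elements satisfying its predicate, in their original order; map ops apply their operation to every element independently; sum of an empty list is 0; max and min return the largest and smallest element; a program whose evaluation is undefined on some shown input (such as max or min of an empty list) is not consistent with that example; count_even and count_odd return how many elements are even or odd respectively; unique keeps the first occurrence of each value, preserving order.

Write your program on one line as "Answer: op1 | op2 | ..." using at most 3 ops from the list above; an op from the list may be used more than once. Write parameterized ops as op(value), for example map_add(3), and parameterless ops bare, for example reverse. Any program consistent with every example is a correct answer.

sort_asc | unique | sum

Check, running the answer program on each example:
  [3, -27, 7, 0, 50, 13, -23, 6] -> [-27, -23, 0, 3, 6, 7, 13, 50] -> [-27, -23, 0, 3, 6, 7, 13, 50] -> 29
  [24, 15, 9, 4, 11, 6, -45, -33] -> [-45, -33, 4, 6, 9, 11, 15, 24] -> [-45, -33, 4, 6, 9, 11, 15, 24] -> -9
  [-16, -42, -35, -12, -38, -47, 42, 36, -37] -> [-47, -42, -38, -37, -35, -16, -12, 36, 42] -> [-47, -42, -38, -37, -35, -16, -12, 36, 42] -> -149
  [23, 16, 15, -1, -8, -13, -27, -36, -6] -> [-36, -27, -13, -8, -6, -1, 15, 16, 23] -> [-36, -27, -13, -8, -6, -1, 15, 16, 23] -> -37
  [-15, 16, -17, -12, 42, 5] -> [-17, -15, -12, 5, 16, 42] -> [-17, -15, -12, 5, 16, 42] -> 19
  [-8, 10, -47, 2, -16, 25, -47, -39] -> [-47, -47, -39, -16, -8, 2, 10, 25] -> [-47, -39, -16, -8, 2, 10, 25] -> -73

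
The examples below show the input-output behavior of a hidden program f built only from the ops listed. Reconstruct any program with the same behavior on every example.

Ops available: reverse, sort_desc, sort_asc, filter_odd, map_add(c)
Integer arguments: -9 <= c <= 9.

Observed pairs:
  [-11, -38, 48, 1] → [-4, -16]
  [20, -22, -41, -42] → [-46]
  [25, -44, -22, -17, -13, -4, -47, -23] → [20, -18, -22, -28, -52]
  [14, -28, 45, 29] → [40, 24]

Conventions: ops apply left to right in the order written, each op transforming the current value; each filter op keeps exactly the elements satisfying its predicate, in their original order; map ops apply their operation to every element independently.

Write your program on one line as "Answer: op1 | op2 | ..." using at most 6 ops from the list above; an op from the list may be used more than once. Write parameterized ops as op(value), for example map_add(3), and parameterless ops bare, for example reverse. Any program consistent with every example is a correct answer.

filter_odd | reverse | map_add(-8) | sort_asc | reverse | map_add(3)

Check, running the answer program on each example:
  [-11, -38, 48, 1] -> [-11, 1] -> [1, -11] -> [-7, -19] -> [-19, -7] -> [-7, -19] -> [-4, -16]
  [20, -22, -41, -42] -> [-41] -> [-41] -> [-49] -> [-49] -> [-49] -> [-46]
  [25, -44, -22, -17, -13, -4, -47, -23] -> [25, -17, -13, -47, -23] -> [-23, -47, -13, -17, 25] -> [-31, -55, -21, -25, 17] -> [-55, -31, -25, -21, 17] -> [17, -21, -25, -31, -55] -> [20, -18, -22, -28, -52]
  [14, -28, 45, 29] -> [45, 29] -> [29, 45] -> [21, 37] -> [21, 37] -> [37, 21] -> [40, 24]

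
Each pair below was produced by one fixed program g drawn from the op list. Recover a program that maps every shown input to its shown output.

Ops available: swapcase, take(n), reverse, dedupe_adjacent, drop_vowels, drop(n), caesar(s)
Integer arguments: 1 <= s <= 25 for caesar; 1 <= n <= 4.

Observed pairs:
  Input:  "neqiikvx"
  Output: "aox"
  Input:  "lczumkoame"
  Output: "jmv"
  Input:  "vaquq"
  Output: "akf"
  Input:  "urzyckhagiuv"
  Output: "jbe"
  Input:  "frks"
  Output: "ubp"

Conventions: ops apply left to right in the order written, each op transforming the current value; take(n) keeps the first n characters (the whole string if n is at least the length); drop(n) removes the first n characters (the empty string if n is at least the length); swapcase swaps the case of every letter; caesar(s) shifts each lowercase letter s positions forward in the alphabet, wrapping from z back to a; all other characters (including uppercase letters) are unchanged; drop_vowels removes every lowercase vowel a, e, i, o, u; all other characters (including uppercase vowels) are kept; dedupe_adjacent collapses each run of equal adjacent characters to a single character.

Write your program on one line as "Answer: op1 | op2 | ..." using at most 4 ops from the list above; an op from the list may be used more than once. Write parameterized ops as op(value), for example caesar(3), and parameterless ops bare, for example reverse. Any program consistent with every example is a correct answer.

dedupe_adjacent | take(3) | reverse | caesar(10)

Check, running the answer program on each example:
  "neqiikvx" -> "neqikvx" -> "neq" -> "qen" -> "aox"
  "lczumkoame" -> "lczumkoame" -> "lcz" -> "zcl" -> "jmv"
  "vaquq" -> "vaquq" -> "vaq" -> "qav" -> "akf"
  "urzyckhagiuv" -> "urzyckhagiuv" -> "urz" -> "zru" -> "jbe"
  "frks" -> "frks" -> "frk" -> "krf" -> "ubp"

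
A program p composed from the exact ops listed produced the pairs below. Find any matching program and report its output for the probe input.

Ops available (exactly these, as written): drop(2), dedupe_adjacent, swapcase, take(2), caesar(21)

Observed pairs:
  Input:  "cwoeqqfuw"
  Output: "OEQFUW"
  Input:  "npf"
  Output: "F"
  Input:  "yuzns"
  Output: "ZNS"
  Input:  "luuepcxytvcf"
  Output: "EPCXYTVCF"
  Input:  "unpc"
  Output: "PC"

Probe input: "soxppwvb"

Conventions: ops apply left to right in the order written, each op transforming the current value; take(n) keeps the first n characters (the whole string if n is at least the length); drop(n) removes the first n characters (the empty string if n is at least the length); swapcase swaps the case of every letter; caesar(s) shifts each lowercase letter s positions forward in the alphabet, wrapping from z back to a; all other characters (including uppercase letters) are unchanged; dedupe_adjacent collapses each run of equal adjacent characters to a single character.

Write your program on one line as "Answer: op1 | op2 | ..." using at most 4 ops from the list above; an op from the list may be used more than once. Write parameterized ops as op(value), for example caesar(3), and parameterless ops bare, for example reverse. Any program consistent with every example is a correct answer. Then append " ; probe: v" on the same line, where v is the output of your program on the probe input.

dedupe_adjacent | drop(2) | swapcase ; probe: "XPWVB"

Check, running the answer program on each example:
  "cwoeqqfuw" -> "cwoeqfuw" -> "oeqfuw" -> "OEQFUW"
  "npf" -> "npf" -> "f" -> "F"
  "yuzns" -> "yuzns" -> "zns" -> "ZNS"
  "luuepcxytvcf" -> "luepcxytvcf" -> "epcxytvcf" -> "EPCXYTVCF"
  "unpc" -> "unpc" -> "pc" -> "PC"
  probe: "soxppwvb" -> "soxpwvb" -> "xpwvb" -> "XPWVB"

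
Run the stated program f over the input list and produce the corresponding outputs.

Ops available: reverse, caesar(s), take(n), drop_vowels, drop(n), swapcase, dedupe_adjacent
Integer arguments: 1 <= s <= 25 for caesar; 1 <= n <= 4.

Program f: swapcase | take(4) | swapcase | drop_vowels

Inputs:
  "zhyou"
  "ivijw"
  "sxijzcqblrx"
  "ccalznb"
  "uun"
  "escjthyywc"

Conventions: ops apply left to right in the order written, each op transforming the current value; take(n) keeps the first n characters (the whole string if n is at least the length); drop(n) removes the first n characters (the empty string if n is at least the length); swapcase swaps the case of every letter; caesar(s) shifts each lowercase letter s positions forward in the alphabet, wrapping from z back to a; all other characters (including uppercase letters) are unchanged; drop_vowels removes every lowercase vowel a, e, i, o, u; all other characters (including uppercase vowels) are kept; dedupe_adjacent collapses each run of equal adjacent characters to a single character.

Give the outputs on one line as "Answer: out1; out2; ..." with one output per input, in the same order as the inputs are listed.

"zhy"; "vj"; "sxj"; "ccl"; "n"; "scj"

Execution, op by op:
  "zhyou" -> "ZHYOU" -> "ZHYO" -> "zhyo" -> "zhy"
  "ivijw" -> "IVIJW" -> "IVIJ" -> "ivij" -> "vj"
  "sxijzcqblrx" -> "SXIJZCQBLRX" -> "SXIJ" -> "sxij" -> "sxj"
  "ccalznb" -> "CCALZNB" -> "CCAL" -> "ccal" -> "ccl"
  "uun" -> "UUN" -> "UUN" -> "uun" -> "n"
  "escjthyywc" -> "ESCJTHYYWC" -> "ESCJ" -> "escj" -> "scj"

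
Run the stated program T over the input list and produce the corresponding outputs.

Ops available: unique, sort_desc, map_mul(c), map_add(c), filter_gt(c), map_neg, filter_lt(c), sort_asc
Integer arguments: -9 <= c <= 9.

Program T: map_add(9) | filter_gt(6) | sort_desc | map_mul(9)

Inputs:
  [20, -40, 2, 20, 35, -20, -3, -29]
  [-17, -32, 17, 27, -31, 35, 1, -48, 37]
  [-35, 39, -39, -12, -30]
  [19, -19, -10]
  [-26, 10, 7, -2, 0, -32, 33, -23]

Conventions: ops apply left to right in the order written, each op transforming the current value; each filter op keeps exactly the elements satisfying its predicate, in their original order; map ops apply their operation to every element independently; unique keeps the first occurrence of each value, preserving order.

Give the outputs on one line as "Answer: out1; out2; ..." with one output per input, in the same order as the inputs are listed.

[396, 261, 261, 99]; [414, 396, 324, 234, 90]; [432]; [252]; [378, 171, 144, 81, 63]

Execution, op by op:
  [20, -40, 2, 20, 35, -20, -3, -29] -> [29, -31, 11, 29, 44, -11, 6, -20] -> [29, 11, 29, 44] -> [44, 29, 29, 11] -> [396, 261, 261, 99]
  [-17, -32, 17, 27, -31, 35, 1, -48, 37] -> [-8, -23, 26, 36, -22, 44, 10, -39, 46] -> [26, 36, 44, 10, 46] -> [46, 44, 36, 26, 10] -> [414, 396, 324, 234, 90]
  [-35, 39, -39, -12, -30] -> [-26, 48, -30, -3, -21] -> [48] -> [48] -> [432]
  [19, -19, -10] -> [28, -10, -1] -> [28] -> [28] -> [252]
  [-26, 10, 7, -2, 0, -32, 33, -23] -> [-17, 19, 16, 7, 9, -23, 42, -14] -> [19, 16, 7, 9, 42] -> [42, 19, 16, 9, 7] -> [378, 171, 144, 81, 63]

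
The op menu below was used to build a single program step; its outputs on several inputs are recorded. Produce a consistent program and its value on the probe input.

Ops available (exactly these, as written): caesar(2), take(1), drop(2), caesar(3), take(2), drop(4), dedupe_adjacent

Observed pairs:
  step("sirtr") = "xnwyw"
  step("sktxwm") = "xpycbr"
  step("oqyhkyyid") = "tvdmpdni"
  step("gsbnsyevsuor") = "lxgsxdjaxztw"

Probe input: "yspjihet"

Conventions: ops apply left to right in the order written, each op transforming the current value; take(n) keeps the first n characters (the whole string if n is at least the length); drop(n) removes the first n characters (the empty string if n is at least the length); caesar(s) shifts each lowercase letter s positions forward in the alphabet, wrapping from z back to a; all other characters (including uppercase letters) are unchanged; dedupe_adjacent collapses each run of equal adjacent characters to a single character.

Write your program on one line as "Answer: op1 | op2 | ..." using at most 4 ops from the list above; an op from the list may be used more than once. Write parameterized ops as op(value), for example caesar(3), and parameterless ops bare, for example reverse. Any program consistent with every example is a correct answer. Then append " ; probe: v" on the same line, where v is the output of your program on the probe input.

caesar(2) | dedupe_adjacent | caesar(3) ; probe: "dxuonmjy"

Check, running the answer program on each example:
  "sirtr" -> "uktvt" -> "uktvt" -> "xnwyw"
  "sktxwm" -> "umvzyo" -> "umvzyo" -> "xpycbr"
  "oqyhkyyid" -> "qsajmaakf" -> "qsajmakf" -> "tvdmpdni"
  "gsbnsyevsuor" -> "iudpuagxuwqt" -> "iudpuagxuwqt" -> "lxgsxdjaxztw"
  probe: "yspjihet" -> "aurlkjgv" -> "aurlkjgv" -> "dxuonmjy"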